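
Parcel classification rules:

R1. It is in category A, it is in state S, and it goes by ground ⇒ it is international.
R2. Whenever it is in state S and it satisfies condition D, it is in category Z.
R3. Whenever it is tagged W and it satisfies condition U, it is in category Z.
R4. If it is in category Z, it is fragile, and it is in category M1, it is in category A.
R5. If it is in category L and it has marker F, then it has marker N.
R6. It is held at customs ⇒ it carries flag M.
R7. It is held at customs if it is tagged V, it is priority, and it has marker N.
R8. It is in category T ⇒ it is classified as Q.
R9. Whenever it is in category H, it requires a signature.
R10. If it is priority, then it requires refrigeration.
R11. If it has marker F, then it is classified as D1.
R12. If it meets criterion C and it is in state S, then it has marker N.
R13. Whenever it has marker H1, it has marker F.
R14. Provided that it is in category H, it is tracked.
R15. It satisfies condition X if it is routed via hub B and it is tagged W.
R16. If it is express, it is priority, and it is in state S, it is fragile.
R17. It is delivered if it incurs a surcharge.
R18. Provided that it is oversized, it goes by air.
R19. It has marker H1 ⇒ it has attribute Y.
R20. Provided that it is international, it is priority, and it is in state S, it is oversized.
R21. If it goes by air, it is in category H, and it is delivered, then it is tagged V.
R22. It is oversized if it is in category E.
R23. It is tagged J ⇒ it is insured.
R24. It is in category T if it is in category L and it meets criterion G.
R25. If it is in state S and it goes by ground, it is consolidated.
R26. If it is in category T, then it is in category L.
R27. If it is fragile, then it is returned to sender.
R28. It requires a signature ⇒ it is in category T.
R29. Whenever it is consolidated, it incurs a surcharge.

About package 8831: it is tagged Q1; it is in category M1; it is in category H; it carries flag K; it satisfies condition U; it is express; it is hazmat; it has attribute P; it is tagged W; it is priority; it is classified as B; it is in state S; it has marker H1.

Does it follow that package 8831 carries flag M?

No

Forward chaining from the given facts derives: is in category Z, requires a signature, requires refrigeration, has marker F, is tracked, is fragile, has attribute Y, is returned to sender, is in category T, is in category A, is classified as Q, is classified as D1, is in category L, has marker N.
The only rule concluding "it carries flag M" is R6, which needs "it is held at customs"; that is never established.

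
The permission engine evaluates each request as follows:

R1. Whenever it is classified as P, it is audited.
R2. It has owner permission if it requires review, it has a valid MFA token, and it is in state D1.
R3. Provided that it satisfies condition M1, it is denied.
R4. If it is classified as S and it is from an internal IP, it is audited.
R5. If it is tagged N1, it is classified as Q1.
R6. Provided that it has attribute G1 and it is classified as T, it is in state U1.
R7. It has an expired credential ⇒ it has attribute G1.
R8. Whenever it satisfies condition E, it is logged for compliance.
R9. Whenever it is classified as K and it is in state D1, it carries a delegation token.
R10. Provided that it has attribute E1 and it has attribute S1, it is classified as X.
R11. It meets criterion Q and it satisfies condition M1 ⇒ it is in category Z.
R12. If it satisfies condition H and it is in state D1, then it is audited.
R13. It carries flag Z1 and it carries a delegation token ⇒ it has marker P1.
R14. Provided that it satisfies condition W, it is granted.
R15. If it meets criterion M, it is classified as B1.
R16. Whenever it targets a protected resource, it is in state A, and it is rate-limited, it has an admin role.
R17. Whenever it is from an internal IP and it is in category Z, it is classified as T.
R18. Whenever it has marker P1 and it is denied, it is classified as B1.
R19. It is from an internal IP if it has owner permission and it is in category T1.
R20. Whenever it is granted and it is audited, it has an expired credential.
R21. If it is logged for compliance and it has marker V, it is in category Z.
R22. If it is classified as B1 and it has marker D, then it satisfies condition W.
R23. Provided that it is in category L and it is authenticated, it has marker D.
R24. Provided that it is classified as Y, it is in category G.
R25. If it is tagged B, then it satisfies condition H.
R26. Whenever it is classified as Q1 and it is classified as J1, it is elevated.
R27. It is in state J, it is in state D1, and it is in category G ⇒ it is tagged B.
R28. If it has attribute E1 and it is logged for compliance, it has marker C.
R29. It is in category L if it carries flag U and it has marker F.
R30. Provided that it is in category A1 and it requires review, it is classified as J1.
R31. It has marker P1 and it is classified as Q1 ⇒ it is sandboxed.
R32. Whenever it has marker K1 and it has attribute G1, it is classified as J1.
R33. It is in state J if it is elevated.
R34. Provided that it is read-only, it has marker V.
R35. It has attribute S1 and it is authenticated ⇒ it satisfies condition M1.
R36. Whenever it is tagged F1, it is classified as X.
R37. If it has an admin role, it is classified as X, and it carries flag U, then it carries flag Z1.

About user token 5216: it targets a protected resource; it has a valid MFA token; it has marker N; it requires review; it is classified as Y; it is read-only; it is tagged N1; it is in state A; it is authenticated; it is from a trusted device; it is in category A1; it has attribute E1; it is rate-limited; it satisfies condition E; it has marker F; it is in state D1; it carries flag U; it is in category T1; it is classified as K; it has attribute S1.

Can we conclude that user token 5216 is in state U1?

Yes

By R2 (it requires review, it has a valid MFA token, it is in state D1): it has owner permission.
By R5 (it is tagged N1): it is classified as Q1.
By R8 (it satisfies condition E): it is logged for compliance.
By R9 (it is classified as K, it is in state D1): it carries a delegation token.
By R10 (it has attribute E1, it has attribute S1): it is classified as X.
By R16 (it targets a protected resource, it is in state A, it is rate-limited): it has an admin role.
By R19 (it has owner permission, it is in category T1): it is from an internal IP.
By R24 (it is classified as Y): it is in category G.
By R29 (it carries flag U, it has marker F): it is in category L.
By R30 (it is in category A1, it requires review): it is classified as J1.
By R34 (it is read-only): it has marker V.
By R35 (it has attribute S1, it is authenticated): it satisfies condition M1.
By R37 (it has an admin role, it is classified as X, it carries flag U): it carries flag Z1.
By R3 (it satisfies condition M1): it is denied.
By R13 (it carries flag Z1, it carries a delegation token): it has marker P1.
By R18 (it has marker P1, it is denied): it is classified as B1.
By R21 (it is logged for compliance, it has marker V): it is in category Z.
By R23 (it is in category L, it is authenticated): it has marker D.
By R26 (it is classified as Q1, it is classified as J1): it is elevated.
By R33 (it is elevated): it is in state J.
By R17 (it is from an internal IP, it is in category Z): it is classified as T.
By R22 (it is classified as B1, it has marker D): it satisfies condition W.
By R27 (it is in state J, it is in state D1, it is in category G): it is tagged B.
By R14 (it satisfies condition W): it is granted.
By R25 (it is tagged B): it satisfies condition H.
By R12 (it satisfies condition H, it is in state D1): it is audited.
By R20 (it is granted, it is audited): it has an expired credential.
By R7 (it has an expired credential): it has attribute G1.
By R6 (it has attribute G1, it is classified as T): it is in state U1.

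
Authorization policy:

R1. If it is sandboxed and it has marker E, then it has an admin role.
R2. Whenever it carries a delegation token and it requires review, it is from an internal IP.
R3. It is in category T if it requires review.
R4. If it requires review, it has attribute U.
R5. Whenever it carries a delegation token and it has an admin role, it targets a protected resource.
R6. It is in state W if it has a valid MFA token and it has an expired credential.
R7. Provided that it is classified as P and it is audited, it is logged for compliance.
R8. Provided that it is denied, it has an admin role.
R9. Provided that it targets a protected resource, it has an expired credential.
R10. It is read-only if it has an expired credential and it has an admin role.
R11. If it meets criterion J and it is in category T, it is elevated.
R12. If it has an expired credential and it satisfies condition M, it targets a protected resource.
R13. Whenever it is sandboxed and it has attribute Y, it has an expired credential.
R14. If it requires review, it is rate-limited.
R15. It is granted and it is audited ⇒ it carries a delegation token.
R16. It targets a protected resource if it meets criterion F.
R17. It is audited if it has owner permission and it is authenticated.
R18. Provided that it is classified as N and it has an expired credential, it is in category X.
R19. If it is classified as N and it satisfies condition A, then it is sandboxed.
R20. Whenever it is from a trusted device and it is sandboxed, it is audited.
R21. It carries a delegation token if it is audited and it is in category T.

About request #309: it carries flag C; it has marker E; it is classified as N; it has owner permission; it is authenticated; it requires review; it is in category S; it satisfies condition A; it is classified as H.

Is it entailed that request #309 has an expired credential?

By R3 (it requires review): it is in category T.
By R17 (it has owner permission, it is authenticated): it is audited.
By R19 (it is classified as N, it satisfies condition A): it is sandboxed.
By R21 (it is audited, it is in category T): it carries a delegation token.
By R1 (it is sandboxed, it has marker E): it has an admin role.
By R5 (it carries a delegation token, it has an admin role): it targets a protected resource.
By R9 (it targets a protected resource): it has an expired credential.

Yes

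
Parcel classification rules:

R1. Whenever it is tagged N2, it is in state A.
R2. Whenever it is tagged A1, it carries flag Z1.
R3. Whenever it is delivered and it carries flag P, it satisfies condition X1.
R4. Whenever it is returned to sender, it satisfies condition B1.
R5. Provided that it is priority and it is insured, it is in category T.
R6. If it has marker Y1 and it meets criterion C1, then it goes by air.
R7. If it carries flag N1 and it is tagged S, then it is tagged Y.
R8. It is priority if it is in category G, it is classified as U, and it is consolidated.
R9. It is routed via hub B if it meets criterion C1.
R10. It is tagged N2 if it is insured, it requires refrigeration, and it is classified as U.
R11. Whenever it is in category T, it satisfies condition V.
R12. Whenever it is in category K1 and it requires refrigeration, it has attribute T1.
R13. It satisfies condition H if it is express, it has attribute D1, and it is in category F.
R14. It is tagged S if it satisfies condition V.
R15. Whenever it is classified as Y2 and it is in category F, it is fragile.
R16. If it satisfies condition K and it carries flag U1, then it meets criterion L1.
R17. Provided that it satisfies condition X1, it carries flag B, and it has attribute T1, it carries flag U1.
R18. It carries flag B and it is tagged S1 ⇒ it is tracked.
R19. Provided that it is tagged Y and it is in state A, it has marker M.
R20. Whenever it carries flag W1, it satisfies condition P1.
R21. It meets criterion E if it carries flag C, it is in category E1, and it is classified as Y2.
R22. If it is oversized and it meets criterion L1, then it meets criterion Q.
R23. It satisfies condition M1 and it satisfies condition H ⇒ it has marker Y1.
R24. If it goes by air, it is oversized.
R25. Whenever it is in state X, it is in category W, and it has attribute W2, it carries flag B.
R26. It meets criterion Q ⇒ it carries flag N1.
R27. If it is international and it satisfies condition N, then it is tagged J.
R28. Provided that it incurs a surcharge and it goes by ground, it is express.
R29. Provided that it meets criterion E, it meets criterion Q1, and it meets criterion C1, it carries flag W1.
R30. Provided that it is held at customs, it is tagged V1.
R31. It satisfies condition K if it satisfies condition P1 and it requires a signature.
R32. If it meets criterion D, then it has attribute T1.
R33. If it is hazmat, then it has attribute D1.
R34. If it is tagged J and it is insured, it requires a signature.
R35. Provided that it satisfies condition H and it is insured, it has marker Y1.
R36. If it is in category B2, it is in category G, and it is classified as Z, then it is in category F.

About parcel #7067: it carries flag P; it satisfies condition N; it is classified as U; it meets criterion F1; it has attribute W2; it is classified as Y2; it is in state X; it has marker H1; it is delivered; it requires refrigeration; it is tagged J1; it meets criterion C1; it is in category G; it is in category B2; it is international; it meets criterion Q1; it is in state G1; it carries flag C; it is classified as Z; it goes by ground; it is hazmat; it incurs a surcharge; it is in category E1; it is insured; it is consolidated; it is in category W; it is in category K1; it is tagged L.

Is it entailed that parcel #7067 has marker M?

By R3 (it is delivered, it carries flag P): it satisfies condition X1.
By R8 (it is in category G, it is classified as U, it is consolidated): it is priority.
By R10 (it is insured, it requires refrigeration, it is classified as U): it is tagged N2.
By R12 (it is in category K1, it requires refrigeration): it has attribute T1.
By R21 (it carries flag C, it is in category E1, it is classified as Y2): it meets criterion E.
By R25 (it is in state X, it is in category W, it has attribute W2): it carries flag B.
By R27 (it is international, it satisfies condition N): it is tagged J.
By R28 (it incurs a surcharge, it goes by ground): it is express.
By R29 (it meets criterion E, it meets criterion Q1, it meets criterion C1): it carries flag W1.
By R33 (it is hazmat): it has attribute D1.
By R34 (it is tagged J, it is insured): it requires a signature.
By R36 (it is in category B2, it is in category G, it is classified as Z): it is in category F.
By R1 (it is tagged N2): it is in state A.
By R5 (it is priority, it is insured): it is in category T.
By R11 (it is in category T): it satisfies condition V.
By R13 (it is express, it has attribute D1, it is in category F): it satisfies condition H.
By R14 (it satisfies condition V): it is tagged S.
By R17 (it satisfies condition X1, it carries flag B, it has attribute T1): it carries flag U1.
By R20 (it carries flag W1): it satisfies condition P1.
By R31 (it satisfies condition P1, it requires a signature): it satisfies condition K.
By R35 (it satisfies condition H, it is insured): it has marker Y1.
By R6 (it has marker Y1, it meets criterion C1): it goes by air.
By R16 (it satisfies condition K, it carries flag U1): it meets criterion L1.
By R24 (it goes by air): it is oversized.
By R22 (it is oversized, it meets criterion L1): it meets criterion Q.
By R26 (it meets criterion Q): it carries flag N1.
By R7 (it carries flag N1, it is tagged S): it is tagged Y.
By R19 (it is tagged Y, it is in state A): it has marker M.

Yes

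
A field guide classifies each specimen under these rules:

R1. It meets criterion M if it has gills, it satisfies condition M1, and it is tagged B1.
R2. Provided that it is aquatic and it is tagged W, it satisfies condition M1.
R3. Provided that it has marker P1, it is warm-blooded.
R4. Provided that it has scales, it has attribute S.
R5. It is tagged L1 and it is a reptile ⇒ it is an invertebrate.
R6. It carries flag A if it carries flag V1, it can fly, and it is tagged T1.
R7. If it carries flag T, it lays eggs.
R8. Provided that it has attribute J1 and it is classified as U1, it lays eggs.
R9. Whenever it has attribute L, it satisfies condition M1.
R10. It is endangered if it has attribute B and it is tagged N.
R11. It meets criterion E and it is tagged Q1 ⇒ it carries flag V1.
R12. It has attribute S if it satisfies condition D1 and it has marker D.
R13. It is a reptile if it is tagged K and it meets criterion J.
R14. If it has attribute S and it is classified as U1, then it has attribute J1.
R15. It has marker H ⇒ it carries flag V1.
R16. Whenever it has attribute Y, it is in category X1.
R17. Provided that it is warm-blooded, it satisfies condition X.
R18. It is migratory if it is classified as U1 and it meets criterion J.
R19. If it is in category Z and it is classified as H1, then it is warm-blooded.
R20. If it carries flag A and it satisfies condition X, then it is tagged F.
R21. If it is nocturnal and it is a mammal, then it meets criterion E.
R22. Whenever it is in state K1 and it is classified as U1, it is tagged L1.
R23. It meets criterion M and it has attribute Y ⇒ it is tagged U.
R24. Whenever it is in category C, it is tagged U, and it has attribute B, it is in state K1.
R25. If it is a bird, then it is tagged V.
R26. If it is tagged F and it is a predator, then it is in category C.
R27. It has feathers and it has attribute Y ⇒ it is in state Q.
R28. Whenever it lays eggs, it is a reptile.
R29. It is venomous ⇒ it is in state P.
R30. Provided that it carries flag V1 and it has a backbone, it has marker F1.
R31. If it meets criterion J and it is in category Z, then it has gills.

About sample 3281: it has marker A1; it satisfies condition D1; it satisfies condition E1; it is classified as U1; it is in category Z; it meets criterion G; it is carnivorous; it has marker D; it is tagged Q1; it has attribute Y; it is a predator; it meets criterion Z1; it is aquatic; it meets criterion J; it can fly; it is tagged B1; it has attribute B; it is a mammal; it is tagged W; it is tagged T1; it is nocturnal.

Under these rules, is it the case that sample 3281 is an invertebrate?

Forward chaining from the given facts derives: satisfies condition M1, has attribute S, has attribute J1, is in category X1, is migratory, meets criterion E, has gills, meets criterion M, lays eggs, carries flag V1, is tagged U, is a reptile, carries flag A.
The only rule concluding "it is an invertebrate" is R5, which needs "it is tagged L1"; that is never established.

No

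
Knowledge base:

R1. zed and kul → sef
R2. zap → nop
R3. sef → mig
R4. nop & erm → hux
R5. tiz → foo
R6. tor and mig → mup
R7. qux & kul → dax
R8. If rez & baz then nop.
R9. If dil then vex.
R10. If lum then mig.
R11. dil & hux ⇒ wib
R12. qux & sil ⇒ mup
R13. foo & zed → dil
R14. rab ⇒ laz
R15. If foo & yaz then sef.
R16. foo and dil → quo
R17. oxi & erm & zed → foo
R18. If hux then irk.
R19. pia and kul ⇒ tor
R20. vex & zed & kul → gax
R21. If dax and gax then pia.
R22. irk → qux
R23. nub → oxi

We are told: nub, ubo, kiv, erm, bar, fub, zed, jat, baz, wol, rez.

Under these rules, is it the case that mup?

Forward chaining from the given facts derives: nop, oxi, hux, foo, irk, qux, dil, quo, vex, wib.
Rules concluding mup: R6 needs tor; R12 needs sil — none of these are established.

No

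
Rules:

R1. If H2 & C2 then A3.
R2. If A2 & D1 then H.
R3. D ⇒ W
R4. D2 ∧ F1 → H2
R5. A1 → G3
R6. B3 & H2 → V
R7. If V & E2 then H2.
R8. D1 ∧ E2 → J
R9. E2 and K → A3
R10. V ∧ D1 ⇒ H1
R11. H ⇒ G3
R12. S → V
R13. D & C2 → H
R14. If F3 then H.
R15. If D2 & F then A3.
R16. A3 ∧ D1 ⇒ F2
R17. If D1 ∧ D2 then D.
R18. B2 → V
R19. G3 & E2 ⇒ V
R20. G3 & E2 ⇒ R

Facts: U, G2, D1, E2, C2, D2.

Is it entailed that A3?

Yes

D  (by R17: D1, D2)
H  (by R13: D, C2)
G3  (by R11: H)
V  (by R19: G3, E2)
H2  (by R7: V, E2)
A3  (by R1: H2, C2)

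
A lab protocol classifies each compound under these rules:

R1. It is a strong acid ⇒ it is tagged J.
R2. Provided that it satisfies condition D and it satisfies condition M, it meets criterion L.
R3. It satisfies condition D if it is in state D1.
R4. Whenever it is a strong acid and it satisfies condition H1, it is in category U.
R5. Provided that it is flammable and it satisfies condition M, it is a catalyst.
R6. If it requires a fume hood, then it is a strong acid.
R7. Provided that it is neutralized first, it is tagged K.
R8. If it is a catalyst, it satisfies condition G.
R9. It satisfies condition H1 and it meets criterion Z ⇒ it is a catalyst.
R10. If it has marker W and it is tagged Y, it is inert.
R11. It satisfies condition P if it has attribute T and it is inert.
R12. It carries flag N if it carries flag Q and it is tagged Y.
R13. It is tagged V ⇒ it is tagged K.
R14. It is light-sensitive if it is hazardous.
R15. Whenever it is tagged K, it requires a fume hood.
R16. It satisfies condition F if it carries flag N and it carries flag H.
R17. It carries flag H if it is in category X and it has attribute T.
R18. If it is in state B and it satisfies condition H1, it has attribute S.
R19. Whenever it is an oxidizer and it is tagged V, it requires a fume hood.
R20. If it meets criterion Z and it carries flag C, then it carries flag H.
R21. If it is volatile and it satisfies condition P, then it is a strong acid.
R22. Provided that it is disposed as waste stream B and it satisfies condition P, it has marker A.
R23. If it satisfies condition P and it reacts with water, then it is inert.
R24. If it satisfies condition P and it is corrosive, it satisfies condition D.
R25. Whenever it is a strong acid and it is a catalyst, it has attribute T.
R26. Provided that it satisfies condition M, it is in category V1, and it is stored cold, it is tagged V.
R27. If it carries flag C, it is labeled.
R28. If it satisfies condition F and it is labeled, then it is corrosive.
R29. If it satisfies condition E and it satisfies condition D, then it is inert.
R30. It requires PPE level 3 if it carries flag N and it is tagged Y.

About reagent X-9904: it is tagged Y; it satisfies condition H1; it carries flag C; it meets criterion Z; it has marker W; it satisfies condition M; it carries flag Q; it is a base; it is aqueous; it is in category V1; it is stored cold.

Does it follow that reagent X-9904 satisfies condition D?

By R9 (it satisfies condition H1, it meets criterion Z): it is a catalyst.
By R10 (it has marker W, it is tagged Y): it is inert.
By R12 (it carries flag Q, it is tagged Y): it carries flag N.
By R20 (it meets criterion Z, it carries flag C): it carries flag H.
By R26 (it satisfies condition M, it is in category V1, it is stored cold): it is tagged V.
By R27 (it carries flag C): it is labeled.
By R13 (it is tagged V): it is tagged K.
By R15 (it is tagged K): it requires a fume hood.
By R16 (it carries flag N, it carries flag H): it satisfies condition F.
By R28 (it satisfies condition F, it is labeled): it is corrosive.
By R6 (it requires a fume hood): it is a strong acid.
By R25 (it is a strong acid, it is a catalyst): it has attribute T.
By R11 (it has attribute T, it is inert): it satisfies condition P.
By R24 (it satisfies condition P, it is corrosive): it satisfies condition D.

Yes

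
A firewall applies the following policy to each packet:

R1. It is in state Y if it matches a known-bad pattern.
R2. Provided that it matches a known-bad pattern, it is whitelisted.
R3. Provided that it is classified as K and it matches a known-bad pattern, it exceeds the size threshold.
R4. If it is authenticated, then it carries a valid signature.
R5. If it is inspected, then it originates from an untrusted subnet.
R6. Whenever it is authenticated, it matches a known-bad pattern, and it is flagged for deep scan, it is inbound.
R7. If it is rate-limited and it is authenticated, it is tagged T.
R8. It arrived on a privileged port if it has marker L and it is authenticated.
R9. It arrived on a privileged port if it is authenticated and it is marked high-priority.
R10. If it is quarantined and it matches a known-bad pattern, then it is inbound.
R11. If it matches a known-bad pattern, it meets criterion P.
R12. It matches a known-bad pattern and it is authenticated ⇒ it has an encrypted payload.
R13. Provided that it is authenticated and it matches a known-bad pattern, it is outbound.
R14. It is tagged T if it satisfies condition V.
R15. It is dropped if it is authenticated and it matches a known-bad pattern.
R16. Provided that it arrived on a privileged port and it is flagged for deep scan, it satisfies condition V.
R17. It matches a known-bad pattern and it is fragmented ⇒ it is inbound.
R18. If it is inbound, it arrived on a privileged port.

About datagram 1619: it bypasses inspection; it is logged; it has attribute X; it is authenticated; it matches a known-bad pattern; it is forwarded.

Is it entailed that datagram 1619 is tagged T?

Forward chaining from the given facts derives: is in state Y, is whitelisted, carries a valid signature, meets criterion P, has an encrypted payload, is outbound, is dropped.
Rules concluding "it is tagged T": R7 needs "it is rate-limited"; R14 needs "it satisfies condition V" — none of these are established.

No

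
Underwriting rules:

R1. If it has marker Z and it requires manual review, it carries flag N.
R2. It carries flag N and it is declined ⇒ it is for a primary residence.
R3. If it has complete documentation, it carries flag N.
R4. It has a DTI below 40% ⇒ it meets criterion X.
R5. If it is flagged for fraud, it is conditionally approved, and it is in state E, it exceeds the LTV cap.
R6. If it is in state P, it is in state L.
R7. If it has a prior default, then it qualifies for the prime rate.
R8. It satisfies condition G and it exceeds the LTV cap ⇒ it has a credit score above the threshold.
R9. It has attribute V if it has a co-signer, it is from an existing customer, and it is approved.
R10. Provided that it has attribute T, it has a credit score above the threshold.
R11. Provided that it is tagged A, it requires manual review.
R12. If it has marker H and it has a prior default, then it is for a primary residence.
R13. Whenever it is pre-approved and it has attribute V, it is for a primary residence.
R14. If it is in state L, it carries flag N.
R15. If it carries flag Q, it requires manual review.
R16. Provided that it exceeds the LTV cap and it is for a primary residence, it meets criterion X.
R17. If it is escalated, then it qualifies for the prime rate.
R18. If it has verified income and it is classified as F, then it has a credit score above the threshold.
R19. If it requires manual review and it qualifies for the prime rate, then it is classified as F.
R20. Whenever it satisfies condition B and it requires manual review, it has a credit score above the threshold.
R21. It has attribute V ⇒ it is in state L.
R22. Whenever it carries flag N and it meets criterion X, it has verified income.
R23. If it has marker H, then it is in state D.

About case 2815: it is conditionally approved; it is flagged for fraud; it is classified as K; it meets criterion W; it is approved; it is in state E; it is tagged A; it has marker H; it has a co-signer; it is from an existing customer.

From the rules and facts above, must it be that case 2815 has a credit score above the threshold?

Forward chaining from the given facts derives: exceeds the LTV cap, has attribute V, requires manual review, is in state L, is in state D, carries flag N.
Rules concluding "it has a credit score above the threshold": R8 needs "it satisfies condition G"; R10 needs "it has attribute T"; R18 needs "it has verified income"; R20 needs "it satisfies condition B" — none of these are established.

No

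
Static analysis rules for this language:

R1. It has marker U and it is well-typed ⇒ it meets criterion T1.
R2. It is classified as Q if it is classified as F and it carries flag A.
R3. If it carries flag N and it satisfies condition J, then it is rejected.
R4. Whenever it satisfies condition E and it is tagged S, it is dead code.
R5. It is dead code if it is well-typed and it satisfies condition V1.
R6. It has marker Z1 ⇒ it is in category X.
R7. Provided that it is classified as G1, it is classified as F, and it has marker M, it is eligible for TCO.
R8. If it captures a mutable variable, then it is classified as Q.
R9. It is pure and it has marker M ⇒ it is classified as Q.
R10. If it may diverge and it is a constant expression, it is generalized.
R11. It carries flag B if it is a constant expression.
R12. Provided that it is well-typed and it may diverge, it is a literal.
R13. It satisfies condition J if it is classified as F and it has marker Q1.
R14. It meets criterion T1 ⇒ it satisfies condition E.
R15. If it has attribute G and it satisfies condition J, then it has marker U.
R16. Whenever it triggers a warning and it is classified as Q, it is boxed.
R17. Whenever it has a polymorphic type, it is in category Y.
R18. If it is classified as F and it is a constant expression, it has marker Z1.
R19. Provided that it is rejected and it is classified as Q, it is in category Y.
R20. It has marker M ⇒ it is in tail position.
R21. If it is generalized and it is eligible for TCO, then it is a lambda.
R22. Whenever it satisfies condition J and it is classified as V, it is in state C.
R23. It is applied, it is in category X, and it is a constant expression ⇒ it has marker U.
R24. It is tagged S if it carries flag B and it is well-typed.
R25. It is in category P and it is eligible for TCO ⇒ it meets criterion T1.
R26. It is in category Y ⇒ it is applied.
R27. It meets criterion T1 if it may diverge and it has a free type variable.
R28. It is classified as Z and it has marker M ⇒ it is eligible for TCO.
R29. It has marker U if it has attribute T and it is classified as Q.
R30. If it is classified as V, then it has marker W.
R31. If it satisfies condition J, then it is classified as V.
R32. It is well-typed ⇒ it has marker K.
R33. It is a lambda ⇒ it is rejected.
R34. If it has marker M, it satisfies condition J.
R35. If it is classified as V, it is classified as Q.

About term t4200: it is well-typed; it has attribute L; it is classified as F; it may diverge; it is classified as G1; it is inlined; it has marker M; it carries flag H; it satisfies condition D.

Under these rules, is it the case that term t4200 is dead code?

No

Forward chaining from the given facts derives: is eligible for TCO, is a literal, is in tail position, has marker K, satisfies condition J, is classified as V, is classified as Q, is in state C, has marker W.
Rules concluding "it is dead code": R4 needs "it satisfies condition E"; R5 needs "it satisfies condition V1" — none of these are established.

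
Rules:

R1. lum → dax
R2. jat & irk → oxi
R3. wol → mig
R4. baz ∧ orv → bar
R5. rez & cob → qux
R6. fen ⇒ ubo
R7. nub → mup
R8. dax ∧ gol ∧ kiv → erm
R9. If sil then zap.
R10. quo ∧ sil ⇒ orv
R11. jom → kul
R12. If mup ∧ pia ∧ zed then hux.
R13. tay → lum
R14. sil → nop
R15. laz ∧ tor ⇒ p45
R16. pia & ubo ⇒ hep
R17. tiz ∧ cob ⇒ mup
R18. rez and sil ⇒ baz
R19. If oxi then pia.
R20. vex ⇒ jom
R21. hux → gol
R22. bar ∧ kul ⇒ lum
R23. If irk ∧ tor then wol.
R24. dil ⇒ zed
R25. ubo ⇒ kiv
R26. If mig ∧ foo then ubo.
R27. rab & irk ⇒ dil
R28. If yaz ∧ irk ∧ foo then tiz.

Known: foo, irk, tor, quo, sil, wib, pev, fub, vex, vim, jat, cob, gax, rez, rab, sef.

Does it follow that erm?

Forward chaining from the given facts derives: oxi, qux, zap, orv, nop, baz, pia, jom, wol, dil, mig, bar, kul, lum, zed, ubo, dax, hep, kiv.
The only rule concluding erm is R8, which needs gol; that is never established.

No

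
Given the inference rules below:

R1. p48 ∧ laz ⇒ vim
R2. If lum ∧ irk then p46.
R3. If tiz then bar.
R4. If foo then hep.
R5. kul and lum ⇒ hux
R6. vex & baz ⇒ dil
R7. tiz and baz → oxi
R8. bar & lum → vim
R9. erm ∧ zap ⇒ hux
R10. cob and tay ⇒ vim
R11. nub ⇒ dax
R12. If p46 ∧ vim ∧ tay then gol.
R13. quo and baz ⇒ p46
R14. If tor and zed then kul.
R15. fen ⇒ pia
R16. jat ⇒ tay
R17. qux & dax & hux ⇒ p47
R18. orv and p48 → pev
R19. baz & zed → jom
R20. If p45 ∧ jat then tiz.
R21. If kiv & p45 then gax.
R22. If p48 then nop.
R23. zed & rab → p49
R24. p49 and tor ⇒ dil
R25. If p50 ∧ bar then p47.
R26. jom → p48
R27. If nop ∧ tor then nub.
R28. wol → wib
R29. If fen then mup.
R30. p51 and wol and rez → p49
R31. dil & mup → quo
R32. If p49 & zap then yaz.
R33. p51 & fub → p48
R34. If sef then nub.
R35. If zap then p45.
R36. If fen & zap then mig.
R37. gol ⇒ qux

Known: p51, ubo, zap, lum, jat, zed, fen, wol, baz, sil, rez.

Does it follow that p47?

No

Forward chaining from the given facts derives: pia, tay, jom, p48, wib, mup, p49, yaz, p45, mig, tiz, nop, bar, oxi, vim.
Rules concluding p47: R17 needs qux; R25 needs p50 — none of these are established.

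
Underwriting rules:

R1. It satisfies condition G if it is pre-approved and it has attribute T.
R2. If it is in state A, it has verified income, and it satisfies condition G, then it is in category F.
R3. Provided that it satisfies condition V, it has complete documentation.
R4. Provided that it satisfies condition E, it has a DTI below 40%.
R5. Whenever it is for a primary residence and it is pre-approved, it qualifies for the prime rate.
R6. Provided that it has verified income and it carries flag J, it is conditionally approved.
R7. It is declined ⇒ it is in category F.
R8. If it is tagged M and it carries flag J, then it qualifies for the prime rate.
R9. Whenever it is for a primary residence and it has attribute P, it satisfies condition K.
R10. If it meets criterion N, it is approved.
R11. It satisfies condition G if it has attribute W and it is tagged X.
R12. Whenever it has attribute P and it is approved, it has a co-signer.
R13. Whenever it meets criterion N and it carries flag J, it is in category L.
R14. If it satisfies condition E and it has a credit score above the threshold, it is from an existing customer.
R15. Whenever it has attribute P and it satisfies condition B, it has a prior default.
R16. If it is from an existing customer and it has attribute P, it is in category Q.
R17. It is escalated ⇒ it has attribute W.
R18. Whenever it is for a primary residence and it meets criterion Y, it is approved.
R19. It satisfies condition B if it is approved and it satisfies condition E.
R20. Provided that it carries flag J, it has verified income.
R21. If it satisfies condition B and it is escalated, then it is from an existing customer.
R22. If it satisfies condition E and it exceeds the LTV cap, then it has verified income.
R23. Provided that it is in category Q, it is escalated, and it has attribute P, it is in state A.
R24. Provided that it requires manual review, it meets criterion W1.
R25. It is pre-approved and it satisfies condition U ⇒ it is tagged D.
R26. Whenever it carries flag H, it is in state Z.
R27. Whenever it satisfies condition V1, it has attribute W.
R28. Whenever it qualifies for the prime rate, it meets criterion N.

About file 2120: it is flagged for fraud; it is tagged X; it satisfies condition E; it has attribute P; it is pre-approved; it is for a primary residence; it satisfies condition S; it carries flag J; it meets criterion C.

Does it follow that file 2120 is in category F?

Forward chaining from the given facts derives: has a DTI below 40%, qualifies for the prime rate, satisfies condition K, has verified income, meets criterion N, is conditionally approved, is approved, has a co-signer, is in category L, satisfies condition B, has a prior default.
Rules concluding "it is in category F": R2 needs "it is in state A"; R7 needs "it is declined" — none of these are established.

No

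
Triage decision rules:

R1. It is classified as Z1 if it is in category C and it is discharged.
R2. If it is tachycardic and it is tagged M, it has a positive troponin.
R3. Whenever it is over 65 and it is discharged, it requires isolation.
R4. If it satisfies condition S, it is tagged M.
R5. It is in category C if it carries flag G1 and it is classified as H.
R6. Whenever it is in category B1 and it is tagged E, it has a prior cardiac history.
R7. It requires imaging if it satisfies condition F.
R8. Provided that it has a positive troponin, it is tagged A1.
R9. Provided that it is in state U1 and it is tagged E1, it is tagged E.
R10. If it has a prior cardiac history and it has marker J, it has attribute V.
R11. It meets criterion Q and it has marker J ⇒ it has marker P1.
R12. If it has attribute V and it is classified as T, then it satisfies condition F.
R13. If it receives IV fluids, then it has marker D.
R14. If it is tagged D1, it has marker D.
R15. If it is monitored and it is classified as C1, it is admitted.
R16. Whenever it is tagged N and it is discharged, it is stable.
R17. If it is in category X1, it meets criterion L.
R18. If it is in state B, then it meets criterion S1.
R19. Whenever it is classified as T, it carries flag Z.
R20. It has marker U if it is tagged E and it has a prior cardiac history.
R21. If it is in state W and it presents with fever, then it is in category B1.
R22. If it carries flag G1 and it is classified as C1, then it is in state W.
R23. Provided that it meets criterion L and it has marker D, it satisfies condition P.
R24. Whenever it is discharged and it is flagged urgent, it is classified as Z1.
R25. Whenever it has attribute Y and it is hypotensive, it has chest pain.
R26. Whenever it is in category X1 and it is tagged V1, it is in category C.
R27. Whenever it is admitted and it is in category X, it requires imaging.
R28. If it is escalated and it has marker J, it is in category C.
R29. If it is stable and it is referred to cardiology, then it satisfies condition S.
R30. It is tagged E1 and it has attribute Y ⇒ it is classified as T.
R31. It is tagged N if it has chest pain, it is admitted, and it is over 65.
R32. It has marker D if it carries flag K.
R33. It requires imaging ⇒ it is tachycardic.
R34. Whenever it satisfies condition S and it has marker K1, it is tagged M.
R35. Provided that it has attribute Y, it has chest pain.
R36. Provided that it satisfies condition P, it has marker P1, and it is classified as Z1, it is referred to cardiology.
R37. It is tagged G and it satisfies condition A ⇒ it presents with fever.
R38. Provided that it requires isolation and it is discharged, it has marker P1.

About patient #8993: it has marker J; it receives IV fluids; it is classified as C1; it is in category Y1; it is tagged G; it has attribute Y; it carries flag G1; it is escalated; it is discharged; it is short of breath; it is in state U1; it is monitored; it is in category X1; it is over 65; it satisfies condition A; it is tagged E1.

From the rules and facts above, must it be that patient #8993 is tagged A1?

By R3 (it is over 65, it is discharged): it requires isolation.
By R9 (it is in state U1, it is tagged E1): it is tagged E.
By R13 (it receives IV fluids): it has marker D.
By R15 (it is monitored, it is classified as C1): it is admitted.
By R17 (it is in category X1): it meets criterion L.
By R22 (it carries flag G1, it is classified as C1): it is in state W.
By R23 (it meets criterion L, it has marker D): it satisfies condition P.
By R28 (it is escalated, it has marker J): it is in category C.
By R30 (it is tagged E1, it has attribute Y): it is classified as T.
By R35 (it has attribute Y): it has chest pain.
By R37 (it is tagged G, it satisfies condition A): it presents with fever.
By R38 (it requires isolation, it is discharged): it has marker P1.
By R1 (it is in category C, it is discharged): it is classified as Z1.
By R21 (it is in state W, it presents with fever): it is in category B1.
By R31 (it has chest pain, it is admitted, it is over 65): it is tagged N.
By R36 (it satisfies condition P, it has marker P1, it is classified as Z1): it is referred to cardiology.
By R6 (it is in category B1, it is tagged E): it has a prior cardiac history.
By R10 (it has a prior cardiac history, it has marker J): it has attribute V.
By R12 (it has attribute V, it is classified as T): it satisfies condition F.
By R16 (it is tagged N, it is discharged): it is stable.
By R29 (it is stable, it is referred to cardiology): it satisfies condition S.
By R4 (it satisfies condition S): it is tagged M.
By R7 (it satisfies condition F): it requires imaging.
By R33 (it requires imaging): it is tachycardic.
By R2 (it is tachycardic, it is tagged M): it has a positive troponin.
By R8 (it has a positive troponin): it is tagged A1.

Yes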